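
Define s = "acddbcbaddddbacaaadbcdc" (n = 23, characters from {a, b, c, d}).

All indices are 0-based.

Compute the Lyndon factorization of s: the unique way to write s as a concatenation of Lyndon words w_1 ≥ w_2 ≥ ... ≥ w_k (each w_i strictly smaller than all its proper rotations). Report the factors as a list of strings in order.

emit factor 1: 'acddbcbaddddb' (i=0, period=13)
emit factor 2: 'ac' (i=13, period=2)
emit factor 3: 'aaadbcdc' (i=15, period=8)

["acddbcbaddddb", "ac", "aaadbcdc"]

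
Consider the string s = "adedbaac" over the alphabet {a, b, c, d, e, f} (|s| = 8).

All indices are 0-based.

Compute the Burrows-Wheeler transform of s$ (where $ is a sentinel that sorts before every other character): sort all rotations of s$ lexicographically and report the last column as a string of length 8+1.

rank  rotation   last
    0  $adedbaac  c
    1  aac$adedb  b
    2  ac$adedba  a
    3  adedbaac$  $
    4  baac$aded  d
    5  c$adedbaa  a
    6  dbaac$ade  e
    7  dedbaac$a  a
    8  edbaac$ad  d

cba$daead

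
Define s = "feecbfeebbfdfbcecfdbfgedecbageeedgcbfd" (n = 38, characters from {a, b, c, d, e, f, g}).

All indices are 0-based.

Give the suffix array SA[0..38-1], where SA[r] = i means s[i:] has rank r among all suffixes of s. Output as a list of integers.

rank | idx | suffix
   0 |  27 | ageeedgcbfd
   1 |  26 | bageeedgcbfd
   2 |   8 | bbfdfbcecfdbfgedecbageeedgcbfd
   3 |  13 | bcecfdbfgedecbageeedgcbfd
   4 |  35 | bfd
   5 |   9 | bfdfbcecfdbfgedecbageeedgcbfd
   6 |   4 | bfeebbfdfbcecfdbfgedecbageeedgcbfd
   7 |  19 | bfgedecbageeedgcbfd
   8 |  25 | cbageeedgcbfd
   9 |  34 | cbfd
  10 |   3 | cbfeebbfdfbcecfdbfgedecbageeedgcbfd
  11 |  14 | cecfdbfgedecbageeedgcbfd
  12 |  16 | cfdbfgedecbageeedgcbfd
  13 |  37 | d
  14 |  18 | dbfgedecbageeedgcbfd
  15 |  23 | decbageeedgcbfd
  16 |  11 | dfbcecfdbfgedecbageeedgcbfd
  17 |  32 | dgcbfd
  18 |   7 | ebbfdfbcecfdbfgedecbageeedgcbfd
  19 |  24 | ecbageeedgcbfd
  20 |   2 | ecbfeebbfdfbcecfdbfgedecbageeedgcbfd
  21 |  15 | ecfdbfgedecbageeedgcbfd
  22 |  22 | edecbageeedgcbfd
  23 |  31 | edgcbfd
  24 |   6 | eebbfdfbcecfdbfgedecbageeedgcbfd
  25 |   1 | eecbfeebbfdfbcecfdbfgedecbageeedgcbfd
  26 |  30 | eedgcbfd
  27 |  29 | eeedgcbfd
  28 |  12 | fbcecfdbfgedecbageeedgcbfd
  29 |  36 | fd
  30 |  17 | fdbfgedecbageeedgcbfd
  31 |  10 | fdfbcecfdbfgedecbageeedgcbfd
  32 |   5 | feebbfdfbcecfdbfgedecbageeedgcbfd
  33 |   0 | feecbfeebbfdfbcecfdbfgedecbageeedgcbfd
  34 |  20 | fgedecbageeedgcbfd
  35 |  33 | gcbfd
  36 |  21 | gedecbageeedgcbfd
  37 |  28 | geeedgcbfd

[27, 26, 8, 13, 35, 9, 4, 19, 25, 34, 3, 14, 16, 37, 18, 23, 11, 32, 7, 24, 2, 15, 22, 31, 6, 1, 30, 29, 12, 36, 17, 10, 5, 0, 20, 33, 21, 28]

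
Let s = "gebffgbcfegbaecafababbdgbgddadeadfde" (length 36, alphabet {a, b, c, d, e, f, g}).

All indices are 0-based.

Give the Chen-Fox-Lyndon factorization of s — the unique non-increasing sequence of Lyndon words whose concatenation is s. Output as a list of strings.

emit factor 1: 'g' (i=0, period=1)
emit factor 2: 'e' (i=1, period=1)
emit factor 3: 'bffg' (i=2, period=4)
emit factor 4: 'bcfeg' (i=6, period=5)
emit factor 5: 'b' (i=11, period=1)
emit factor 6: 'aecaf' (i=12, period=5)
emit factor 7: 'ababbdgbgddadeadfde' (i=17, period=19)

["g", "e", "bffg", "bcfeg", "b", "aecaf", "ababbdgbgddadeadfde"]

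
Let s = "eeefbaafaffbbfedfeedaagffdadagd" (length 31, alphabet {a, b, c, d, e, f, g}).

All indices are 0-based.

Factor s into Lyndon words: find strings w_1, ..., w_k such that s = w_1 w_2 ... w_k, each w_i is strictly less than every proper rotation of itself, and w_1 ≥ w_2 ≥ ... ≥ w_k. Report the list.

emit factor 1: 'eeef' (i=0, period=4)
emit factor 2: 'b' (i=4, period=1)
emit factor 3: 'aafaffbbfedfeedaagffdadagd' (i=5, period=26)

["eeef", "b", "aafaffbbfedfeedaagffdadagd"]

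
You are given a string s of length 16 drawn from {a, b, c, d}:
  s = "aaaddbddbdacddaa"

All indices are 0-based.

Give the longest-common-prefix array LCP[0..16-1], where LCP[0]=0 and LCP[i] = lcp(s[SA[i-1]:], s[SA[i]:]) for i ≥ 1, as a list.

rank | idx | suffix
   0 |  15 | a
   1 |  14 | aa
   2 |   0 | aaaddbddbdacddaa
   3 |   1 | aaddbddbdacddaa
   4 |  10 | acddaa
   5 |   2 | addbddbdacddaa
   6 |   8 | bdacddaa
   7 |   5 | bddbdacddaa
   8 |  11 | cddaa
   9 |  13 | daa
  10 |   9 | dacddaa
  11 |   7 | dbdacddaa
  12 |   4 | dbddbdacddaa
  13 |  12 | ddaa
  14 |   6 | ddbdacddaa
  15 |   3 | ddbddbdacddaa

SA = [15, 14, 0, 1, 10, 2, 8, 5, 11, 13, 9, 7, 4, 12, 6, 3]
[i] adj suffixes → lcp
  [1] 15/14 → 1 ('a')
  [2] 14/0 → 2 ('aa')
  [3] 0/1 → 2 ('aa')
  [4] 1/10 → 1 ('a')
  [5] 10/2 → 1 ('a')
  [6] 2/8 → 0 ('')
  [7] 8/5 → 2 ('bd')
  [8] 5/11 → 0 ('')
  [9] 11/13 → 0 ('')
  [10] 13/9 → 2 ('da')
  [11] 9/7 → 1 ('d')
  [12] 7/4 → 3 ('dbd')
  [13] 4/12 → 1 ('d')
  [14] 12/6 → 2 ('dd')
  [15] 6/3 → 4 ('ddbd')

[0, 1, 2, 2, 1, 1, 0, 2, 0, 0, 2, 1, 3, 1, 2, 4]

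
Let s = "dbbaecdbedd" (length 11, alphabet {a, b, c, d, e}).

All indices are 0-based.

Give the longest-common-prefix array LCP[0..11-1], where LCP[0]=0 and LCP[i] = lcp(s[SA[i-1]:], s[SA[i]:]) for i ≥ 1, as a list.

[0, 0, 1, 1, 0, 0, 1, 2, 1, 0, 1]

sorted suffixes:
  #0 SA[0]=3  'aecdbedd'
  #1 SA[1]=2  'baecdbedd'
  #2 SA[2]=1  'bbaecdbedd'
  #3 SA[3]=7  'bedd'
  #4 SA[4]=5  'cdbedd'
  #5 SA[5]=10  'd'
  #6 SA[6]=0  'dbbaecdbedd'
  #7 SA[7]=6  'dbedd'
  #8 SA[8]=9  'dd'
  #9 SA[9]=4  'ecdbedd'
  #10 SA[10]=8  'edd'

SA = [3, 2, 1, 7, 5, 10, 0, 6, 9, 4, 8]
i: (SA[i-1],SA[i]) lcp shared
  1: (3,2) 0 ''
  2: (2,1) 1 'b'
  3: (1,7) 1 'b'
  4: (7,5) 0 ''
  5: (5,10) 0 ''
  6: (10,0) 1 'd'
  7: (0,6) 2 'db'
  8: (6,9) 1 'd'
  9: (9,4) 0 ''
  10: (4,8) 1 'e'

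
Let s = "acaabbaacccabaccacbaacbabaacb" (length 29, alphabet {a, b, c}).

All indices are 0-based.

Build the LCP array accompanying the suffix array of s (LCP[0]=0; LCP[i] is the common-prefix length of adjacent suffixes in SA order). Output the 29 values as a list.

[0, 2, 4, 3, 1, 3, 2, 1, 2, 3, 4, 2, 3, 0, 1, 5, 4, 2, 2, 1, 0, 2, 2, 1, 2, 3, 1, 3, 2]

rank→(start, suffix):
  0 → (2, 'aabbaacccabaccacbaacbabaacb')
  1 → (25, 'aacb')
  2 → (19, 'aacbabaacb')
  3 → (6, 'aacccabaccacbaacbabaacb')
  4 → (23, 'abaacb')
  5 → (11, 'abaccacbaacbabaacb')
  6 → (3, 'abbaacccabaccacbaacbabaacb')
  7 → (0, 'acaabbaacccabaccacbaacbabaacb')
  8 → (26, 'acb')
  9 → (16, 'acbaacbabaacb')
  10 → (20, 'acbabaacb')
  11 → (13, 'accacbaacbabaacb')
  12 → (7, 'acccabaccacbaacbabaacb')
  13 → (28, 'b')
  14 → (24, 'baacb')
  15 → (18, 'baacbabaacb')
  16 → (5, 'baacccabaccacbaacbabaacb')
  17 → (22, 'babaacb')
  18 → (12, 'baccacbaacbabaacb')
  19 → (4, 'bbaacccabaccacbaacbabaacb')
  20 → (1, 'caabbaacccabaccacbaacbabaacb')
  21 → (10, 'cabaccacbaacbabaacb')
  22 → (15, 'cacbaacbabaacb')
  23 → (27, 'cb')
  24 → (17, 'cbaacbabaacb')
  25 → (21, 'cbabaacb')
  26 → (9, 'ccabaccacbaacbabaacb')
  27 → (14, 'ccacbaacbabaacb')
  28 → (8, 'cccabaccacbaacbabaacb')

SA = [2, 25, 19, 6, 23, 11, 3, 0, 26, 16, 20, 13, 7, 28, 24, 18, 5, 22, 12, 4, 1, 10, 15, 27, 17, 21, 9, 14, 8]
rank  pair      lcp
   1  s[2:],s[25:]  2  'aa'
   2  s[25:],s[19:]  4  'aacb'
   3  s[19:],s[6:]  3  'aac'
   4  s[6:],s[23:]  1  'a'
   5  s[23:],s[11:]  3  'aba'
   6  s[11:],s[3:]  2  'ab'
   7  s[3:],s[0:]  1  'a'
   8  s[0:],s[26:]  2  'ac'
   9  s[26:],s[16:]  3  'acb'
  10  s[16:],s[20:]  4  'acba'
  11  s[20:],s[13:]  2  'ac'
  12  s[13:],s[7:]  3  'acc'
  13  s[7:],s[28:]  0  ''
  14  s[28:],s[24:]  1  'b'
  15  s[24:],s[18:]  5  'baacb'
  16  s[18:],s[5:]  4  'baac'
  17  s[5:],s[22:]  2  'ba'
  18  s[22:],s[12:]  2  'ba'
  19  s[12:],s[4:]  1  'b'
  20  s[4:],s[1:]  0  ''
  21  s[1:],s[10:]  2  'ca'
  22  s[10:],s[15:]  2  'ca'
  23  s[15:],s[27:]  1  'c'
  24  s[27:],s[17:]  2  'cb'
  25  s[17:],s[21:]  3  'cba'
  26  s[21:],s[9:]  1  'c'
  27  s[9:],s[14:]  3  'cca'
  28  s[14:],s[8:]  2  'cc'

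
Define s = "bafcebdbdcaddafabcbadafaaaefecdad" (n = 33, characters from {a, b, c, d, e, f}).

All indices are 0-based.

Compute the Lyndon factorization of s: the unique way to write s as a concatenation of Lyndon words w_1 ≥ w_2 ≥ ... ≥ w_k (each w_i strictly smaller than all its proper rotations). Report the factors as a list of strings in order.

emit factor 1: 'b' (i=0, period=1)
emit factor 2: 'afcebdbdc' (i=1, period=9)
emit factor 3: 'addaf' (i=10, period=5)
emit factor 4: 'abcbadaf' (i=15, period=8)
emit factor 5: 'aaaefecdad' (i=23, period=10)

["b", "afcebdbdc", "addaf", "abcbadaf", "aaaefecdad"]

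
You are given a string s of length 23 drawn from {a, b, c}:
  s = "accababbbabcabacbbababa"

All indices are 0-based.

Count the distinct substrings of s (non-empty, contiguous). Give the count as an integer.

rank→(start, suffix):
  0 → (22, 'a')
  1 → (20, 'aba')
  2 → (18, 'ababa')
  3 → (3, 'ababbbabcabacbbababa')
  4 → (12, 'abacbbababa')
  5 → (5, 'abbbabcabacbbababa')
  6 → (9, 'abcabacbbababa')
  7 → (14, 'acbbababa')
  8 → (0, 'accababbbabcabacbbababa')
  9 → (21, 'ba')
  10 → (19, 'baba')
  11 → (17, 'bababa')
  12 → (4, 'babbbabcabacbbababa')
  13 → (8, 'babcabacbbababa')
  14 → (13, 'bacbbababa')
  15 → (16, 'bbababa')
  16 → (7, 'bbabcabacbbababa')
  17 → (6, 'bbbabcabacbbababa')
  18 → (10, 'bcabacbbababa')
  19 → (2, 'cababbbabcabacbbababa')
  20 → (11, 'cabacbbababa')
  21 → (15, 'cbbababa')
  22 → (1, 'ccababbbabcabacbbababa')

SA = [22, 20, 18, 3, 12, 5, 9, 14, 0, 21, 19, 17, 4, 8, 13, 16, 7, 6, 10, 2, 11, 15, 1]
rank  pair      lcp
   1  s[22:],s[20:]  1  'a'
   2  s[20:],s[18:]  3  'aba'
   3  s[18:],s[3:]  4  'abab'
   4  s[3:],s[12:]  3  'aba'
   5  s[12:],s[5:]  2  'ab'
   6  s[5:],s[9:]  2  'ab'
   7  s[9:],s[14:]  1  'a'
   8  s[14:],s[0:]  2  'ac'
   9  s[0:],s[21:]  0  ''
  10  s[21:],s[19:]  2  'ba'
  11  s[19:],s[17:]  4  'baba'
  12  s[17:],s[4:]  3  'bab'
  13  s[4:],s[8:]  3  'bab'
  14  s[8:],s[13:]  2  'ba'
  15  s[13:],s[16:]  1  'b'
  16  s[16:],s[7:]  4  'bbab'
  17  s[7:],s[6:]  2  'bb'
  18  s[6:],s[10:]  1  'b'
  19  s[10:],s[2:]  0  ''
  20  s[2:],s[11:]  4  'caba'
  21  s[11:],s[15:]  1  'c'
  22  s[15:],s[1:]  1  'c'

n(n+1)/2 = 23·24/2 = 276
Σ LCP = 0 + 1 + 3 + 4 + 3 + 2 + 2 + 1 + 2 + 0 + 2 + 4 + 3 + 3 + 2 + 1 + 4 + 2 + 1 + 0 + 4 + 1 + 1 = 46
distinct = 276 − 46 = 230

230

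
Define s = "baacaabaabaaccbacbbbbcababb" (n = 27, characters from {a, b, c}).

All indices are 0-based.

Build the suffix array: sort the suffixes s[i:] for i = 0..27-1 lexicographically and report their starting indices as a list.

[4, 7, 1, 10, 5, 8, 22, 24, 2, 15, 11, 26, 6, 0, 9, 23, 14, 25, 17, 18, 19, 20, 3, 21, 13, 16, 12]

rank | idx | suffix
   0 |   4 | aabaabaaccbacbbbbcababb
   1 |   7 | aabaaccbacbbbbcababb
   2 |   1 | aacaabaabaaccbacbbbbcababb
   3 |  10 | aaccbacbbbbcababb
   4 |   5 | abaabaaccbacbbbbcababb
   5 |   8 | abaaccbacbbbbcababb
   6 |  22 | ababb
   7 |  24 | abb
   8 |   2 | acaabaabaaccbacbbbbcababb
   9 |  15 | acbbbbcababb
  10 |  11 | accbacbbbbcababb
  11 |  26 | b
  12 |   6 | baabaaccbacbbbbcababb
  13 |   0 | baacaabaabaaccbacbbbbcababb
  14 |   9 | baaccbacbbbbcababb
  15 |  23 | babb
  16 |  14 | bacbbbbcababb
  17 |  25 | bb
  18 |  17 | bbbbcababb
  19 |  18 | bbbcababb
  20 |  19 | bbcababb
  21 |  20 | bcababb
  22 |   3 | caabaabaaccbacbbbbcababb
  23 |  21 | cababb
  24 |  13 | cbacbbbbcababb
  25 |  16 | cbbbbcababb
  26 |  12 | ccbacbbbbcababb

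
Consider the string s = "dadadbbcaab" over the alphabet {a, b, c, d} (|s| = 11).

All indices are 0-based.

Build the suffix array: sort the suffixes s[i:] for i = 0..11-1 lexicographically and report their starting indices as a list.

[8, 9, 1, 3, 10, 5, 6, 7, 0, 2, 4]

sorted suffixes:
  #0 SA[0]=8  'aab'
  #1 SA[1]=9  'ab'
  #2 SA[2]=1  'adadbbcaab'
  #3 SA[3]=3  'adbbcaab'
  #4 SA[4]=10  'b'
  #5 SA[5]=5  'bbcaab'
  #6 SA[6]=6  'bcaab'
  #7 SA[7]=7  'caab'
  #8 SA[8]=0  'dadadbbcaab'
  #9 SA[9]=2  'dadbbcaab'
  #10 SA[10]=4  'dbbcaab'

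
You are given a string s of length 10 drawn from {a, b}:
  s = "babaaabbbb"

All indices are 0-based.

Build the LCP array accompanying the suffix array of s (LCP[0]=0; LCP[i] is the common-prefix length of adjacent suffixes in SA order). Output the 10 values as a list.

sorted suffixes:
  #0 SA[0]=3  'aaabbbb'
  #1 SA[1]=4  'aabbbb'
  #2 SA[2]=1  'abaaabbbb'
  #3 SA[3]=5  'abbbb'
  #4 SA[4]=9  'b'
  #5 SA[5]=2  'baaabbbb'
  #6 SA[6]=0  'babaaabbbb'
  #7 SA[7]=8  'bb'
  #8 SA[8]=7  'bbb'
  #9 SA[9]=6  'bbbb'

SA = [3, 4, 1, 5, 9, 2, 0, 8, 7, 6]
rank  pair      lcp
   1  s[3:],s[4:]  2  'aa'
   2  s[4:],s[1:]  1  'a'
   3  s[1:],s[5:]  2  'ab'
   4  s[5:],s[9:]  0  ''
   5  s[9:],s[2:]  1  'b'
   6  s[2:],s[0:]  2  'ba'
   7  s[0:],s[8:]  1  'b'
   8  s[8:],s[7:]  2  'bb'
   9  s[7:],s[6:]  3  'bbb'

[0, 2, 1, 2, 0, 1, 2, 1, 2, 3]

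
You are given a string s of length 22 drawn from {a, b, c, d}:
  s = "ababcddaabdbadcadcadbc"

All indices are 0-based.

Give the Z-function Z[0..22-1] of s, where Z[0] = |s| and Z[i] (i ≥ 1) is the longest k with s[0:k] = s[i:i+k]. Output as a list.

Z[0]=22
i=1: outside box; Z[1]=0
i=2: outside box; Z[2]=2 scan→box=[2,4)
i=3: min(r-i=1, Z[1]=0)=0; Z[3]=0
i=4: outside box; Z[4]=0
i=5: outside box; Z[5]=0
i=6: outside box; Z[6]=0
i=7: outside box; Z[7]=1 scan→box=[7,8)
i=8: outside box; Z[8]=2 scan→box=[8,10)
i=9: min(r-i=1, Z[1]=0)=0; Z[9]=0
i=10: outside box; Z[10]=0
i=11: outside box; Z[11]=0
i=12: outside box; Z[12]=1 scan→box=[12,13)
i=13: outside box; Z[13]=0
i=14: outside box; Z[14]=0
i=15: outside box; Z[15]=1 scan→box=[15,16)
i=16: outside box; Z[16]=0
i=17: outside box; Z[17]=0
i=18: outside box; Z[18]=1 scan→box=[18,19)
i=19: outside box; Z[19]=0
i=20: outside box; Z[20]=0
i=21: outside box; Z[21]=0

[22, 0, 2, 0, 0, 0, 0, 1, 2, 0, 0, 0, 1, 0, 0, 1, 0, 0, 1, 0, 0, 0]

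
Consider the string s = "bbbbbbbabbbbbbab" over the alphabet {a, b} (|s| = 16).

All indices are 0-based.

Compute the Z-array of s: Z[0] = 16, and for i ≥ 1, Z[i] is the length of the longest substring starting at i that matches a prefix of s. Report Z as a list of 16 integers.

Z[0]=16
i=1: fresh scan; Z[1]=6 scan→box=[1,7)
i=2: min(r-i=5, Z[1]=6)=5; Z[2]=5
i=3: min(r-i=4, Z[2]=5)=4; Z[3]=4
i=4: min(r-i=3, Z[3]=4)=3; Z[4]=3
i=5: min(r-i=2, Z[4]=3)=2; Z[5]=2
i=6: min(r-i=1, Z[5]=2)=1; Z[6]=1
i=7: fresh scan; Z[7]=0
i=8: fresh scan; Z[8]=6 scan→box=[8,14)
i=9: min(r-i=5, Z[1]=6)=5; Z[9]=5
i=10: min(r-i=4, Z[2]=5)=4; Z[10]=4
i=11: min(r-i=3, Z[3]=4)=3; Z[11]=3
i=12: min(r-i=2, Z[4]=3)=2; Z[12]=2
i=13: min(r-i=1, Z[5]=2)=1; Z[13]=1
i=14: fresh scan; Z[14]=0
i=15: fresh scan; Z[15]=1 scan→box=[15,16)

[16, 6, 5, 4, 3, 2, 1, 0, 6, 5, 4, 3, 2, 1, 0, 1]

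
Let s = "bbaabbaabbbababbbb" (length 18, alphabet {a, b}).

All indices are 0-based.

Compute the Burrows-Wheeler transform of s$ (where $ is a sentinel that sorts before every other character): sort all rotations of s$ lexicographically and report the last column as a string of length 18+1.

bbbbaabbbbbab$abbaa

rank  rotation             last
    0  $bbaabbaabbbababbbb  b
    1  aabbaabbbababbbb$bb  b
    2  aabbbababbbb$bbaabb  b
    3  ababbbb$bbaabbaabbb  b
    4  abbaabbbababbbb$bba  a
    5  abbbababbbb$bbaabba  a
    6  abbbb$bbaabbaabbbab  b
    7  b$bbaabbaabbbababbb  b
    8  baabbaabbbababbbb$b  b
    9  baabbbababbbb$bbaab  b
   10  bababbbb$bbaabbaabb  b
   11  babbbb$bbaabbaabbba  a
   12  bb$bbaabbaabbbababb  b
   13  bbaabbaabbbababbbb$  $
   14  bbaabbbababbbb$bbaa  a
   15  bbababbbb$bbaabbaab  b
   16  bbb$bbaabbaabbbabab  b
   17  bbbababbbb$bbaabbaa  a
   18  bbbb$bbaabbaabbbaba  a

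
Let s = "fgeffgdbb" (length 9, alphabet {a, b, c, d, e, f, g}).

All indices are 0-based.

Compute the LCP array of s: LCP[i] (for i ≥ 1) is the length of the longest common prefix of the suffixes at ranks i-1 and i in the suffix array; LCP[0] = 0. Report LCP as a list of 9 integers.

sorted suffixes:
  #0 SA[0]=8  'b'
  #1 SA[1]=7  'bb'
  #2 SA[2]=6  'dbb'
  #3 SA[3]=2  'effgdbb'
  #4 SA[4]=3  'ffgdbb'
  #5 SA[5]=4  'fgdbb'
  #6 SA[6]=0  'fgeffgdbb'
  #7 SA[7]=5  'gdbb'
  #8 SA[8]=1  'geffgdbb'

SA = [8, 7, 6, 2, 3, 4, 0, 5, 1]
i: (SA[i-1],SA[i]) lcp shared
  1: (8,7) 1 'b'
  2: (7,6) 0 ''
  3: (6,2) 0 ''
  4: (2,3) 0 ''
  5: (3,4) 1 'f'
  6: (4,0) 2 'fg'
  7: (0,5) 0 ''
  8: (5,1) 1 'g'

[0, 1, 0, 0, 0, 1, 2, 0, 1]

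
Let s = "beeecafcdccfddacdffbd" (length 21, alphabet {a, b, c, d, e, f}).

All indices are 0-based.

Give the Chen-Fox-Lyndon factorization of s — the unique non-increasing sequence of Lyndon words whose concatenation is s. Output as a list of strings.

emit factor 1: 'beeec' (i=0, period=5)
emit factor 2: 'afcdccfdd' (i=5, period=9)
emit factor 3: 'acdffbd' (i=14, period=7)

["beeec", "afcdccfdd", "acdffbd"]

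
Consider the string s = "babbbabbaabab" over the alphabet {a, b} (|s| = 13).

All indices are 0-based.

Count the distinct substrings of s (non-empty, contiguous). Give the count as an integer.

67

rank→(start, suffix):
  0 → (8, 'aabab')
  1 → (11, 'ab')
  2 → (9, 'abab')
  3 → (5, 'abbaabab')
  4 → (1, 'abbbabbaabab')
  5 → (12, 'b')
  6 → (7, 'baabab')
  7 → (10, 'bab')
  8 → (4, 'babbaabab')
  9 → (0, 'babbbabbaabab')
  10 → (6, 'bbaabab')
  11 → (3, 'bbabbaabab')
  12 → (2, 'bbbabbaabab')

SA = [8, 11, 9, 5, 1, 12, 7, 10, 4, 0, 6, 3, 2]
i: (SA[i-1],SA[i]) lcp shared
  1: (8,11) 1 'a'
  2: (11,9) 2 'ab'
  3: (9,5) 2 'ab'
  4: (5,1) 3 'abb'
  5: (1,12) 0 ''
  6: (12,7) 1 'b'
  7: (7,10) 2 'ba'
  8: (10,4) 3 'bab'
  9: (4,0) 4 'babb'
  10: (0,6) 1 'b'
  11: (6,3) 3 'bba'
  12: (3,2) 2 'bb'

n(n+1)/2 = 13·14/2 = 91
Σ LCP = 0 + 1 + 2 + 2 + 3 + 0 + 1 + 2 + 3 + 4 + 1 + 3 + 2 = 24
distinct = 91 − 24 = 67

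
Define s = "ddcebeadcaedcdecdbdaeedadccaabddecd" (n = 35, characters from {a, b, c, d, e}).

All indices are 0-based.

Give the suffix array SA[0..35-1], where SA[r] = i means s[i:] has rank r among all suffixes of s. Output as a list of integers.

rank | idx | suffix
   0 |  27 | aabddecd
   1 |  28 | abddecd
   2 |   6 | adcaedcdecdbdaeedadccaabddecd
   3 |  23 | adccaabddecd
   4 |   9 | aedcdecdbdaeedadccaabddecd
   5 |  19 | aeedadccaabddecd
   6 |  17 | bdaeedadccaabddecd
   7 |  29 | bddecd
   8 |   4 | beadcaedcdecdbdaeedadccaabddecd
   9 |  26 | caabddecd
  10 |   8 | caedcdecdbdaeedadccaabddecd
  11 |  25 | ccaabddecd
  12 |  33 | cd
  13 |  15 | cdbdaeedadccaabddecd
  14 |  12 | cdecdbdaeedadccaabddecd
  15 |   2 | cebeadcaedcdecdbdaeedadccaabddecd
  16 |  34 | d
  17 |  22 | dadccaabddecd
  18 |  18 | daeedadccaabddecd
  19 |  16 | dbdaeedadccaabddecd
  20 |   7 | dcaedcdecdbdaeedadccaabddecd
  21 |  24 | dccaabddecd
  22 |  11 | dcdecdbdaeedadccaabddecd
  23 |   1 | dcebeadcaedcdecdbdaeedadccaabddecd
  24 |   0 | ddcebeadcaedcdecdbdaeedadccaabddecd
  25 |  30 | ddecd
  26 |  31 | decd
  27 |  13 | decdbdaeedadccaabddecd
  28 |   5 | eadcaedcdecdbdaeedadccaabddecd
  29 |   3 | ebeadcaedcdecdbdaeedadccaabddecd
  30 |  32 | ecd
  31 |  14 | ecdbdaeedadccaabddecd
  32 |  21 | edadccaabddecd
  33 |  10 | edcdecdbdaeedadccaabddecd
  34 |  20 | eedadccaabddecd

[27, 28, 6, 23, 9, 19, 17, 29, 4, 26, 8, 25, 33, 15, 12, 2, 34, 22, 18, 16, 7, 24, 11, 1, 0, 30, 31, 13, 5, 3, 32, 14, 21, 10, 20]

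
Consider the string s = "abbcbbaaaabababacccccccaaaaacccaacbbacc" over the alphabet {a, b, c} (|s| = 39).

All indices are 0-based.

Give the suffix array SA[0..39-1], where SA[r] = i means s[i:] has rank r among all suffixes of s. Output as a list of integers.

rank | idx | suffix
   0 |  23 | aaaaacccaacbbacc
   1 |   6 | aaaabababacccccccaaaaacccaacbbacc
   2 |  24 | aaaacccaacbbacc
   3 |   7 | aaabababacccccccaaaaacccaacbbacc
   4 |  25 | aaacccaacbbacc
   5 |   8 | aabababacccccccaaaaacccaacbbacc
   6 |  31 | aacbbacc
   7 |  26 | aacccaacbbacc
   8 |   9 | abababacccccccaaaaacccaacbbacc
   9 |  11 | ababacccccccaaaaacccaacbbacc
  10 |  13 | abacccccccaaaaacccaacbbacc
  11 |   0 | abbcbbaaaabababacccccccaaaaacccaacbbacc
  12 |  32 | acbbacc
  13 |  36 | acc
  14 |  27 | acccaacbbacc
  15 |  15 | acccccccaaaaacccaacbbacc
  16 |   5 | baaaabababacccccccaaaaacccaacbbacc
  17 |  10 | bababacccccccaaaaacccaacbbacc
  18 |  12 | babacccccccaaaaacccaacbbacc
  19 |  35 | bacc
  20 |  14 | bacccccccaaaaacccaacbbacc
  21 |   4 | bbaaaabababacccccccaaaaacccaacbbacc
  22 |  34 | bbacc
  23 |   1 | bbcbbaaaabababacccccccaaaaacccaacbbacc
  24 |   2 | bcbbaaaabababacccccccaaaaacccaacbbacc
  25 |  38 | c
  26 |  22 | caaaaacccaacbbacc
  27 |  30 | caacbbacc
  28 |   3 | cbbaaaabababacccccccaaaaacccaacbbacc
  29 |  33 | cbbacc
  30 |  37 | cc
  31 |  21 | ccaaaaacccaacbbacc
  32 |  29 | ccaacbbacc
  33 |  20 | cccaaaaacccaacbbacc
  34 |  28 | cccaacbbacc
  35 |  19 | ccccaaaaacccaacbbacc
  36 |  18 | cccccaaaaacccaacbbacc
  37 |  17 | ccccccaaaaacccaacbbacc
  38 |  16 | cccccccaaaaacccaacbbacc

[23, 6, 24, 7, 25, 8, 31, 26, 9, 11, 13, 0, 32, 36, 27, 15, 5, 10, 12, 35, 14, 4, 34, 1, 2, 38, 22, 30, 3, 33, 37, 21, 29, 20, 28, 19, 18, 17, 16]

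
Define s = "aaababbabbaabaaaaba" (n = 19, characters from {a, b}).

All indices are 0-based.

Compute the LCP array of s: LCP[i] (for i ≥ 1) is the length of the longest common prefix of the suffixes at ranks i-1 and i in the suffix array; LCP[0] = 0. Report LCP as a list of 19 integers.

rank→(start, suffix):
  0 → (18, 'a')
  1 → (13, 'aaaaba')
  2 → (14, 'aaaba')
  3 → (0, 'aaababbabbaabaaaaba')
  4 → (15, 'aaba')
  5 → (10, 'aabaaaaba')
  6 → (1, 'aababbabbaabaaaaba')
  7 → (16, 'aba')
  8 → (11, 'abaaaaba')
  9 → (2, 'ababbabbaabaaaaba')
  10 → (7, 'abbaabaaaaba')
  11 → (4, 'abbabbaabaaaaba')
  12 → (17, 'ba')
  13 → (12, 'baaaaba')
  14 → (9, 'baabaaaaba')
  15 → (6, 'babbaabaaaaba')
  16 → (3, 'babbabbaabaaaaba')
  17 → (8, 'bbaabaaaaba')
  18 → (5, 'bbabbaabaaaaba')

SA = [18, 13, 14, 0, 15, 10, 1, 16, 11, 2, 7, 4, 17, 12, 9, 6, 3, 8, 5]
[i] adj suffixes → lcp
  [1] 18/13 → 1 ('a')
  [2] 13/14 → 3 ('aaa')
  [3] 14/0 → 5 ('aaaba')
  [4] 0/15 → 2 ('aa')
  [5] 15/10 → 4 ('aaba')
  [6] 10/1 → 4 ('aaba')
  [7] 1/16 → 1 ('a')
  [8] 16/11 → 3 ('aba')
  [9] 11/2 → 3 ('aba')
  [10] 2/7 → 2 ('ab')
  [11] 7/4 → 4 ('abba')
  [12] 4/17 → 0 ('')
  [13] 17/12 → 2 ('ba')
  [14] 12/9 → 3 ('baa')
  [15] 9/6 → 2 ('ba')
  [16] 6/3 → 5 ('babba')
  [17] 3/8 → 1 ('b')
  [18] 8/5 → 3 ('bba')

[0, 1, 3, 5, 2, 4, 4, 1, 3, 3, 2, 4, 0, 2, 3, 2, 5, 1, 3]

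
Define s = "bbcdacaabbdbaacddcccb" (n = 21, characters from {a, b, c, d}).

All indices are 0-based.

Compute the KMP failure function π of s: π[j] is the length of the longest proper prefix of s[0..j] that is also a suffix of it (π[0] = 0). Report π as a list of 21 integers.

π[0] = 0
j=1 s[j]='b': π[1]=1 (border 'b')
j=2 s[j]='c': k: 1→0; π[2]=0 (border '')
j=3 s[j]='d': π[3]=0 (border '')
j=4 s[j]='a': π[4]=0 (border '')
j=5 s[j]='c': π[5]=0 (border '')
j=6 s[j]='a': π[6]=0 (border '')
j=7 s[j]='a': π[7]=0 (border '')
j=8 s[j]='b': π[8]=1 (border 'b')
j=9 s[j]='b': π[9]=2 (border 'bb')
j=10 s[j]='d': k: 2→1→0; π[10]=0 (border '')
j=11 s[j]='b': π[11]=1 (border 'b')
j=12 s[j]='a': k: 1→0; π[12]=0 (border '')
j=13 s[j]='a': π[13]=0 (border '')
j=14 s[j]='c': π[14]=0 (border '')
j=15 s[j]='d': π[15]=0 (border '')
j=16 s[j]='d': π[16]=0 (border '')
j=17 s[j]='c': π[17]=0 (border '')
j=18 s[j]='c': π[18]=0 (border '')
j=19 s[j]='c': π[19]=0 (border '')
j=20 s[j]='b': π[20]=1 (border 'b')

[0, 1, 0, 0, 0, 0, 0, 0, 1, 2, 0, 1, 0, 0, 0, 0, 0, 0, 0, 0, 1]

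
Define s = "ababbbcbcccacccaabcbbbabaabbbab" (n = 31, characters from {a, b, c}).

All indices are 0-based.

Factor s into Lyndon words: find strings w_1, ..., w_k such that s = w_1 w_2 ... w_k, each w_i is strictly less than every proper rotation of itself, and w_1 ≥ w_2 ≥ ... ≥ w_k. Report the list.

emit factor 1: 'ababbbcbcccaccc' (i=0, period=15)
emit factor 2: 'aabcbbbab' (i=15, period=9)
emit factor 3: 'aabbbab' (i=24, period=7)

["ababbbcbcccaccc", "aabcbbbab", "aabbbab"]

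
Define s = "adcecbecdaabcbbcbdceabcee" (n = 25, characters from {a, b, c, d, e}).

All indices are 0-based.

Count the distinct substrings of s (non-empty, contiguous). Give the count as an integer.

293

rank | idx | suffix
   0 |   9 | aabcbbcbdceabcee
   1 |  10 | abcbbcbdceabcee
   2 |  20 | abcee
   3 |   0 | adcecbecdaabcbbcbdceabcee
   4 |  13 | bbcbdceabcee
   5 |  11 | bcbbcbdceabcee
   6 |  14 | bcbdceabcee
   7 |  21 | bcee
   8 |  16 | bdceabcee
   9 |   5 | becdaabcbbcbdceabcee
  10 |  12 | cbbcbdceabcee
  11 |  15 | cbdceabcee
  12 |   4 | cbecdaabcbbcbdceabcee
  13 |   7 | cdaabcbbcbdceabcee
  14 |  18 | ceabcee
  15 |   2 | cecbecdaabcbbcbdceabcee
  16 |  22 | cee
  17 |   8 | daabcbbcbdceabcee
  18 |  17 | dceabcee
  19 |   1 | dcecbecdaabcbbcbdceabcee
  20 |  24 | e
  21 |  19 | eabcee
  22 |   3 | ecbecdaabcbbcbdceabcee
  23 |   6 | ecdaabcbbcbdceabcee
  24 |  23 | ee

SA = [9, 10, 20, 0, 13, 11, 14, 21, 16, 5, 12, 15, 4, 7, 18, 2, 22, 8, 17, 1, 24, 19, 3, 6, 23]
[i] adj suffixes → lcp
  [1] 9/10 → 1 ('a')
  [2] 10/20 → 3 ('abc')
  [3] 20/0 → 1 ('a')
  [4] 0/13 → 0 ('')
  [5] 13/11 → 1 ('b')
  [6] 11/14 → 3 ('bcb')
  [7] 14/21 → 2 ('bc')
  [8] 21/16 → 1 ('b')
  [9] 16/5 → 1 ('b')
  [10] 5/12 → 0 ('')
  [11] 12/15 → 2 ('cb')
  [12] 15/4 → 2 ('cb')
  [13] 4/7 → 1 ('c')
  [14] 7/18 → 1 ('c')
  [15] 18/2 → 2 ('ce')
  [16] 2/22 → 2 ('ce')
  [17] 22/8 → 0 ('')
  [18] 8/17 → 1 ('d')
  [19] 17/1 → 3 ('dce')
  [20] 1/24 → 0 ('')
  [21] 24/19 → 1 ('e')
  [22] 19/3 → 1 ('e')
  [23] 3/6 → 2 ('ec')
  [24] 6/23 → 1 ('e')

n(n+1)/2 = 25·26/2 = 325
Σ LCP = 0 + 1 + 3 + 1 + 0 + 1 + 3 + 2 + 1 + 1 + 0 + 2 + 2 + 1 + 1 + 2 + 2 + 0 + 1 + 3 + 0 + 1 + 1 + 2 + 1 = 32
distinct = 325 − 32 = 293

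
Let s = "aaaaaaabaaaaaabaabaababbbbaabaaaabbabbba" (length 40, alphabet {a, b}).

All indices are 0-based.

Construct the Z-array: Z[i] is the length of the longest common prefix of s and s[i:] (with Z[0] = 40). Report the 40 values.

[40, 6, 5, 4, 3, 2, 1, 0, 6, 5, 4, 3, 2, 1, 0, 2, 1, 0, 2, 1, 0, 1, 0, 0, 0, 0, 2, 1, 0, 4, 3, 2, 1, 0, 0, 1, 0, 0, 0, 1]

Z[0]=40
i=1: i≥r, start 0; Z[1]=6 scan→box=[1,7)
i=2: min(r-i=5, Z[1]=6)=5; Z[2]=5
i=3: min(r-i=4, Z[2]=5)=4; Z[3]=4
i=4: min(r-i=3, Z[3]=4)=3; Z[4]=3
i=5: min(r-i=2, Z[4]=3)=2; Z[5]=2
i=6: min(r-i=1, Z[5]=2)=1; Z[6]=1
i=7: i≥r, start 0; Z[7]=0
i=8: i≥r, start 0; Z[8]=6 scan→box=[8,14)
i=9: min(r-i=5, Z[1]=6)=5; Z[9]=5
i=10: min(r-i=4, Z[2]=5)=4; Z[10]=4
i=11: min(r-i=3, Z[3]=4)=3; Z[11]=3
i=12: min(r-i=2, Z[4]=3)=2; Z[12]=2
i=13: min(r-i=1, Z[5]=2)=1; Z[13]=1
i=14: i≥r, start 0; Z[14]=0
i=15: i≥r, start 0; Z[15]=2 scan→box=[15,17)
i=16: min(r-i=1, Z[1]=6)=1; Z[16]=1
i=17: i≥r, start 0; Z[17]=0
i=18: i≥r, start 0; Z[18]=2 scan→box=[18,20)
i=19: min(r-i=1, Z[1]=6)=1; Z[19]=1
i=20: i≥r, start 0; Z[20]=0
i=21: i≥r, start 0; Z[21]=1 scan→box=[21,22)
i=22: i≥r, start 0; Z[22]=0
i=23: i≥r, start 0; Z[23]=0
i=24: i≥r, start 0; Z[24]=0
i=25: i≥r, start 0; Z[25]=0
i=26: i≥r, start 0; Z[26]=2 scan→box=[26,28)
i=27: min(r-i=1, Z[1]=6)=1; Z[27]=1
i=28: i≥r, start 0; Z[28]=0
i=29: i≥r, start 0; Z[29]=4 scan→box=[29,33)
i=30: min(r-i=3, Z[1]=6)=3; Z[30]=3
i=31: min(r-i=2, Z[2]=5)=2; Z[31]=2
i=32: min(r-i=1, Z[3]=4)=1; Z[32]=1
i=33: i≥r, start 0; Z[33]=0
i=34: i≥r, start 0; Z[34]=0
i=35: i≥r, start 0; Z[35]=1 scan→box=[35,36)
i=36: i≥r, start 0; Z[36]=0
i=37: i≥r, start 0; Z[37]=0
i=38: i≥r, start 0; Z[38]=0
i=39: i≥r, start 0; Z[39]=1 scan→box=[39,40)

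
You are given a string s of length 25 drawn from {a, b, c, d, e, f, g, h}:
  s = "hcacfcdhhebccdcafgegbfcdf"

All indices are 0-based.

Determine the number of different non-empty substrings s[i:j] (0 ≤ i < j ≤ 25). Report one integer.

303

sorted suffixes:
  #0 SA[0]=2  'acfcdhhebccdcafgegbfcdf'
  #1 SA[1]=15  'afgegbfcdf'
  #2 SA[2]=10  'bccdcafgegbfcdf'
  #3 SA[3]=20  'bfcdf'
  #4 SA[4]=1  'cacfcdhhebccdcafgegbfcdf'
  #5 SA[5]=14  'cafgegbfcdf'
  #6 SA[6]=11  'ccdcafgegbfcdf'
  #7 SA[7]=12  'cdcafgegbfcdf'
  #8 SA[8]=22  'cdf'
  #9 SA[9]=5  'cdhhebccdcafgegbfcdf'
  #10 SA[10]=3  'cfcdhhebccdcafgegbfcdf'
  #11 SA[11]=13  'dcafgegbfcdf'
  #12 SA[12]=23  'df'
  #13 SA[13]=6  'dhhebccdcafgegbfcdf'
  #14 SA[14]=9  'ebccdcafgegbfcdf'
  #15 SA[15]=18  'egbfcdf'
  #16 SA[16]=24  'f'
  #17 SA[17]=21  'fcdf'
  #18 SA[18]=4  'fcdhhebccdcafgegbfcdf'
  #19 SA[19]=16  'fgegbfcdf'
  #20 SA[20]=19  'gbfcdf'
  #21 SA[21]=17  'gegbfcdf'
  #22 SA[22]=0  'hcacfcdhhebccdcafgegbfcdf'
  #23 SA[23]=8  'hebccdcafgegbfcdf'
  #24 SA[24]=7  'hhebccdcafgegbfcdf'

SA = [2, 15, 10, 20, 1, 14, 11, 12, 22, 5, 3, 13, 23, 6, 9, 18, 24, 21, 4, 16, 19, 17, 0, 8, 7]
i: (SA[i-1],SA[i]) lcp shared
  1: (2,15) 1 'a'
  2: (15,10) 0 ''
  3: (10,20) 1 'b'
  4: (20,1) 0 ''
  5: (1,14) 2 'ca'
  6: (14,11) 1 'c'
  7: (11,12) 1 'c'
  8: (12,22) 2 'cd'
  9: (22,5) 2 'cd'
  10: (5,3) 1 'c'
  11: (3,13) 0 ''
  12: (13,23) 1 'd'
  13: (23,6) 1 'd'
  14: (6,9) 0 ''
  15: (9,18) 1 'e'
  16: (18,24) 0 ''
  17: (24,21) 1 'f'
  18: (21,4) 3 'fcd'
  19: (4,16) 1 'f'
  20: (16,19) 0 ''
  21: (19,17) 1 'g'
  22: (17,0) 0 ''
  23: (0,8) 1 'h'
  24: (8,7) 1 'h'

n(n+1)/2 = 25·26/2 = 325
Σ LCP = 0 + 1 + 0 + 1 + 0 + 2 + 1 + 1 + 2 + 2 + 1 + 0 + 1 + 1 + 0 + 1 + 0 + 1 + 3 + 1 + 0 + 1 + 0 + 1 + 1 = 22
distinct = 325 − 22 = 303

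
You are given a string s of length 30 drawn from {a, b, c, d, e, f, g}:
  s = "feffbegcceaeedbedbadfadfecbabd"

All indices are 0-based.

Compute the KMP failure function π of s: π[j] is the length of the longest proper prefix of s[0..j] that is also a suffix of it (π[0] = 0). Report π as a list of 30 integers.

π[0] = 0
j=1 s[j]='e': π[1]=0 (border '')
j=2 s[j]='f': π[2]=1 (border 'f')
j=3 s[j]='f': k: 1→0; π[3]=1 (border 'f')
j=4 s[j]='b': k: 1→0; π[4]=0 (border '')
j=5 s[j]='e': π[5]=0 (border '')
j=6 s[j]='g': π[6]=0 (border '')
j=7 s[j]='c': π[7]=0 (border '')
j=8 s[j]='c': π[8]=0 (border '')
j=9 s[j]='e': π[9]=0 (border '')
j=10 s[j]='a': π[10]=0 (border '')
j=11 s[j]='e': π[11]=0 (border '')
j=12 s[j]='e': π[12]=0 (border '')
j=13 s[j]='d': π[13]=0 (border '')
j=14 s[j]='b': π[14]=0 (border '')
j=15 s[j]='e': π[15]=0 (border '')
j=16 s[j]='d': π[16]=0 (border '')
j=17 s[j]='b': π[17]=0 (border '')
j=18 s[j]='a': π[18]=0 (border '')
j=19 s[j]='d': π[19]=0 (border '')
j=20 s[j]='f': π[20]=1 (border 'f')
j=21 s[j]='a': k: 1→0; π[21]=0 (border '')
j=22 s[j]='d': π[22]=0 (border '')
j=23 s[j]='f': π[23]=1 (border 'f')
j=24 s[j]='e': π[24]=2 (border 'fe')
j=25 s[j]='c': k: 2→0; π[25]=0 (border '')
j=26 s[j]='b': π[26]=0 (border '')
j=27 s[j]='a': π[27]=0 (border '')
j=28 s[j]='b': π[28]=0 (border '')
j=29 s[j]='d': π[29]=0 (border '')

[0, 0, 1, 1, 0, 0, 0, 0, 0, 0, 0, 0, 0, 0, 0, 0, 0, 0, 0, 0, 1, 0, 0, 1, 2, 0, 0, 0, 0, 0]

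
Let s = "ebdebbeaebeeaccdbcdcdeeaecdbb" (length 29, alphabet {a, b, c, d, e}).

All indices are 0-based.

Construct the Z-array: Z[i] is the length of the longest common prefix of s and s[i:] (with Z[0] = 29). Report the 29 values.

Z[0]=29
i=1: fresh scan; Z[1]=0
i=2: fresh scan; Z[2]=0
i=3: fresh scan; Z[3]=2 grow→box=[3,5)
i=4: min(r-i=1, Z[1]=0)=0; Z[4]=0
i=5: fresh scan; Z[5]=0
i=6: fresh scan; Z[6]=1 grow→box=[6,7)
i=7: fresh scan; Z[7]=0
i=8: fresh scan; Z[8]=2 grow→box=[8,10)
i=9: min(r-i=1, Z[1]=0)=0; Z[9]=0
i=10: fresh scan; Z[10]=1 grow→box=[10,11)
i=11: fresh scan; Z[11]=1 grow→box=[11,12)
i=12: fresh scan; Z[12]=0
i=13: fresh scan; Z[13]=0
i=14: fresh scan; Z[14]=0
i=15: fresh scan; Z[15]=0
i=16: fresh scan; Z[16]=0
i=17: fresh scan; Z[17]=0
i=18: fresh scan; Z[18]=0
i=19: fresh scan; Z[19]=0
i=20: fresh scan; Z[20]=0
i=21: fresh scan; Z[21]=1 grow→box=[21,22)
i=22: fresh scan; Z[22]=1 grow→box=[22,23)
i=23: fresh scan; Z[23]=0
i=24: fresh scan; Z[24]=1 grow→box=[24,25)
i=25: fresh scan; Z[25]=0
i=26: fresh scan; Z[26]=0
i=27: fresh scan; Z[27]=0
i=28: fresh scan; Z[28]=0

[29, 0, 0, 2, 0, 0, 1, 0, 2, 0, 1, 1, 0, 0, 0, 0, 0, 0, 0, 0, 0, 1, 1, 0, 1, 0, 0, 0, 0]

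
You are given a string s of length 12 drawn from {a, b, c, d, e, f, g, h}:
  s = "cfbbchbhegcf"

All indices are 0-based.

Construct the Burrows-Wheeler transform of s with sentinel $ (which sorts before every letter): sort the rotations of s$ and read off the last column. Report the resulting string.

ffbhg$bhccecb

rank  rotation       last
    0  $cfbbchbhegcf  f
    1  bbchbhegcf$cf  f
    2  bchbhegcf$cfb  b
    3  bhegcf$cfbbch  h
    4  cf$cfbbchbheg  g
    5  cfbbchbhegcf$  $
    6  chbhegcf$cfbb  b
    7  egcf$cfbbchbh  h
    8  f$cfbbchbhegc  c
    9  fbbchbhegcf$c  c
   10  gcf$cfbbchbhe  e
   11  hbhegcf$cfbbc  c
   12  hegcf$cfbbchb  b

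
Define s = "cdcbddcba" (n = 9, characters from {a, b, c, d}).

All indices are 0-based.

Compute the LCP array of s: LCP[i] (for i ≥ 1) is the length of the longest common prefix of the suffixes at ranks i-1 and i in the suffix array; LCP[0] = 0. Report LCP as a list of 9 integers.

rank | idx | suffix
   0 |   8 | a
   1 |   7 | ba
   2 |   3 | bddcba
   3 |   6 | cba
   4 |   2 | cbddcba
   5 |   0 | cdcbddcba
   6 |   5 | dcba
   7 |   1 | dcbddcba
   8 |   4 | ddcba

SA = [8, 7, 3, 6, 2, 0, 5, 1, 4]
[i] adj suffixes → lcp
  [1] 8/7 → 0 ('')
  [2] 7/3 → 1 ('b')
  [3] 3/6 → 0 ('')
  [4] 6/2 → 2 ('cb')
  [5] 2/0 → 1 ('c')
  [6] 0/5 → 0 ('')
  [7] 5/1 → 3 ('dcb')
  [8] 1/4 → 1 ('d')

[0, 0, 1, 0, 2, 1, 0, 3, 1]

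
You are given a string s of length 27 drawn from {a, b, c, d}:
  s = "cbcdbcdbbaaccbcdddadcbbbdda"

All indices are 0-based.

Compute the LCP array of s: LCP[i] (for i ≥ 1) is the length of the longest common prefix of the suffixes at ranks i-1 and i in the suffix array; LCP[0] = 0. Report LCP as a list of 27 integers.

[0, 1, 1, 1, 0, 1, 2, 2, 1, 4, 3, 1, 0, 2, 4, 1, 1, 3, 2, 0, 2, 1, 2, 1, 1, 3, 2]

sorted suffixes:
  #0 SA[0]=26  'a'
  #1 SA[1]=9  'aaccbcdddadcbbbdda'
  #2 SA[2]=10  'accbcdddadcbbbdda'
  #3 SA[3]=18  'adcbbbdda'
  #4 SA[4]=8  'baaccbcdddadcbbbdda'
  #5 SA[5]=7  'bbaaccbcdddadcbbbdda'
  #6 SA[6]=21  'bbbdda'
  #7 SA[7]=22  'bbdda'
  #8 SA[8]=4  'bcdbbaaccbcdddadcbbbdda'
  #9 SA[9]=1  'bcdbcdbbaaccbcdddadcbbbdda'
  #10 SA[10]=13  'bcdddadcbbbdda'
  #11 SA[11]=23  'bdda'
  #12 SA[12]=20  'cbbbdda'
  #13 SA[13]=0  'cbcdbcdbbaaccbcdddadcbbbdda'
  #14 SA[14]=12  'cbcdddadcbbbdda'
  #15 SA[15]=11  'ccbcdddadcbbbdda'
  #16 SA[16]=5  'cdbbaaccbcdddadcbbbdda'
  #17 SA[17]=2  'cdbcdbbaaccbcdddadcbbbdda'
  #18 SA[18]=14  'cdddadcbbbdda'
  #19 SA[19]=25  'da'
  #20 SA[20]=17  'dadcbbbdda'
  #21 SA[21]=6  'dbbaaccbcdddadcbbbdda'
  #22 SA[22]=3  'dbcdbbaaccbcdddadcbbbdda'
  #23 SA[23]=19  'dcbbbdda'
  #24 SA[24]=24  'dda'
  #25 SA[25]=16  'ddadcbbbdda'
  #26 SA[26]=15  'dddadcbbbdda'

SA = [26, 9, 10, 18, 8, 7, 21, 22, 4, 1, 13, 23, 20, 0, 12, 11, 5, 2, 14, 25, 17, 6, 3, 19, 24, 16, 15]
rank  pair      lcp
   1  s[26:],s[9:]  1  'a'
   2  s[9:],s[10:]  1  'a'
   3  s[10:],s[18:]  1  'a'
   4  s[18:],s[8:]  0  ''
   5  s[8:],s[7:]  1  'b'
   6  s[7:],s[21:]  2  'bb'
   7  s[21:],s[22:]  2  'bb'
   8  s[22:],s[4:]  1  'b'
   9  s[4:],s[1:]  4  'bcdb'
  10  s[1:],s[13:]  3  'bcd'
  11  s[13:],s[23:]  1  'b'
  12  s[23:],s[20:]  0  ''
  13  s[20:],s[0:]  2  'cb'
  14  s[0:],s[12:]  4  'cbcd'
  15  s[12:],s[11:]  1  'c'
  16  s[11:],s[5:]  1  'c'
  17  s[5:],s[2:]  3  'cdb'
  18  s[2:],s[14:]  2  'cd'
  19  s[14:],s[25:]  0  ''
  20  s[25:],s[17:]  2  'da'
  21  s[17:],s[6:]  1  'd'
  22  s[6:],s[3:]  2  'db'
  23  s[3:],s[19:]  1  'd'
  24  s[19:],s[24:]  1  'd'
  25  s[24:],s[16:]  3  'dda'
  26  s[16:],s[15:]  2  'dd'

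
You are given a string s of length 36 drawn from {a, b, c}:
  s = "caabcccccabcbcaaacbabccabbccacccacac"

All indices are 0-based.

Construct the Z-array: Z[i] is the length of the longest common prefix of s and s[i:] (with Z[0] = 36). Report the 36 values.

Z[0]=36
i=1: i≥r, start 0; Z[1]=0
i=2: i≥r, start 0; Z[2]=0
i=3: i≥r, start 0; Z[3]=0
i=4: i≥r, start 0; Z[4]=1 extend→box=[4,5)
i=5: i≥r, start 0; Z[5]=1 extend→box=[5,6)
i=6: i≥r, start 0; Z[6]=1 extend→box=[6,7)
i=7: i≥r, start 0; Z[7]=1 extend→box=[7,8)
i=8: i≥r, start 0; Z[8]=2 extend→box=[8,10)
i=9: min(r-i=1, Z[1]=0)=0; Z[9]=0
i=10: i≥r, start 0; Z[10]=0
i=11: i≥r, start 0; Z[11]=1 extend→box=[11,12)
i=12: i≥r, start 0; Z[12]=0
i=13: i≥r, start 0; Z[13]=3 extend→box=[13,16)
i=14: min(r-i=2, Z[1]=0)=0; Z[14]=0
i=15: min(r-i=1, Z[2]=0)=0; Z[15]=0
i=16: i≥r, start 0; Z[16]=0
i=17: i≥r, start 0; Z[17]=1 extend→box=[17,18)
i=18: i≥r, start 0; Z[18]=0
i=19: i≥r, start 0; Z[19]=0
i=20: i≥r, start 0; Z[20]=0
i=21: i≥r, start 0; Z[21]=1 extend→box=[21,22)
i=22: i≥r, start 0; Z[22]=2 extend→box=[22,24)
i=23: min(r-i=1, Z[1]=0)=0; Z[23]=0
i=24: i≥r, start 0; Z[24]=0
i=25: i≥r, start 0; Z[25]=0
i=26: i≥r, start 0; Z[26]=1 extend→box=[26,27)
i=27: i≥r, start 0; Z[27]=2 extend→box=[27,29)
i=28: min(r-i=1, Z[1]=0)=0; Z[28]=0
i=29: i≥r, start 0; Z[29]=1 extend→box=[29,30)
i=30: i≥r, start 0; Z[30]=1 extend→box=[30,31)
i=31: i≥r, start 0; Z[31]=2 extend→box=[31,33)
i=32: min(r-i=1, Z[1]=0)=0; Z[32]=0
i=33: i≥r, start 0; Z[33]=2 extend→box=[33,35)
i=34: min(r-i=1, Z[1]=0)=0; Z[34]=0
i=35: i≥r, start 0; Z[35]=1 extend→box=[35,36)

[36, 0, 0, 0, 1, 1, 1, 1, 2, 0, 0, 1, 0, 3, 0, 0, 0, 1, 0, 0, 0, 1, 2, 0, 0, 0, 1, 2, 0, 1, 1, 2, 0, 2, 0, 1]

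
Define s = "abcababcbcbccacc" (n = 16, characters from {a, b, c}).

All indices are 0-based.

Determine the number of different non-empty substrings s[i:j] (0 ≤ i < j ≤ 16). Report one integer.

111

rank→(start, suffix):
  0 → (3, 'ababcbcbccacc')
  1 → (0, 'abcababcbcbccacc')
  2 → (5, 'abcbcbccacc')
  3 → (13, 'acc')
  4 → (4, 'babcbcbccacc')
  5 → (1, 'bcababcbcbccacc')
  6 → (6, 'bcbcbccacc')
  7 → (8, 'bcbccacc')
  8 → (10, 'bccacc')
  9 → (15, 'c')
  10 → (2, 'cababcbcbccacc')
  11 → (12, 'cacc')
  12 → (7, 'cbcbccacc')
  13 → (9, 'cbccacc')
  14 → (14, 'cc')
  15 → (11, 'ccacc')

SA = [3, 0, 5, 13, 4, 1, 6, 8, 10, 15, 2, 12, 7, 9, 14, 11]
[i] adj suffixes → lcp
  [1] 3/0 → 2 ('ab')
  [2] 0/5 → 3 ('abc')
  [3] 5/13 → 1 ('a')
  [4] 13/4 → 0 ('')
  [5] 4/1 → 1 ('b')
  [6] 1/6 → 2 ('bc')
  [7] 6/8 → 4 ('bcbc')
  [8] 8/10 → 2 ('bc')
  [9] 10/15 → 0 ('')
  [10] 15/2 → 1 ('c')
  [11] 2/12 → 2 ('ca')
  [12] 12/7 → 1 ('c')
  [13] 7/9 → 3 ('cbc')
  [14] 9/14 → 1 ('c')
  [15] 14/11 → 2 ('cc')

n(n+1)/2 = 16·17/2 = 136
Σ LCP = 0 + 2 + 3 + 1 + 0 + 1 + 2 + 4 + 2 + 0 + 1 + 2 + 1 + 3 + 1 + 2 = 25
distinct = 136 − 25 = 111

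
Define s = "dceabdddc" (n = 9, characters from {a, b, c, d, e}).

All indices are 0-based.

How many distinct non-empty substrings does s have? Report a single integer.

39

rank→(start, suffix):
  0 → (3, 'abdddc')
  1 → (4, 'bdddc')
  2 → (8, 'c')
  3 → (1, 'ceabdddc')
  4 → (7, 'dc')
  5 → (0, 'dceabdddc')
  6 → (6, 'ddc')
  7 → (5, 'dddc')
  8 → (2, 'eabdddc')

SA = [3, 4, 8, 1, 7, 0, 6, 5, 2]
i: (SA[i-1],SA[i]) lcp shared
  1: (3,4) 0 ''
  2: (4,8) 0 ''
  3: (8,1) 1 'c'
  4: (1,7) 0 ''
  5: (7,0) 2 'dc'
  6: (0,6) 1 'd'
  7: (6,5) 2 'dd'
  8: (5,2) 0 ''

n(n+1)/2 = 9·10/2 = 45
Σ LCP = 0 + 0 + 0 + 1 + 0 + 2 + 1 + 2 + 0 = 6
distinct = 45 − 6 = 39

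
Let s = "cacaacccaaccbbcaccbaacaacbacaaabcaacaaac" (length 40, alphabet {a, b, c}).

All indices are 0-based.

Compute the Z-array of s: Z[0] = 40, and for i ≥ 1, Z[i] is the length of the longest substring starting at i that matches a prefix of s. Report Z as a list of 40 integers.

Z[0]=40
i=1: i≥r, start 0; Z[1]=0
i=2: i≥r, start 0; Z[2]=2 extend→box=[2,4)
i=3: min(r-i=1, Z[1]=0)=0; Z[3]=0
i=4: i≥r, start 0; Z[4]=0
i=5: i≥r, start 0; Z[5]=1 extend→box=[5,6)
i=6: i≥r, start 0; Z[6]=1 extend→box=[6,7)
i=7: i≥r, start 0; Z[7]=2 extend→box=[7,9)
i=8: min(r-i=1, Z[1]=0)=0; Z[8]=0
i=9: i≥r, start 0; Z[9]=0
i=10: i≥r, start 0; Z[10]=1 extend→box=[10,11)
i=11: i≥r, start 0; Z[11]=1 extend→box=[11,12)
i=12: i≥r, start 0; Z[12]=0
i=13: i≥r, start 0; Z[13]=0
i=14: i≥r, start 0; Z[14]=3 extend→box=[14,17)
i=15: min(r-i=2, Z[1]=0)=0; Z[15]=0
i=16: min(r-i=1, Z[2]=2)=1; Z[16]=1
i=17: i≥r, start 0; Z[17]=1 extend→box=[17,18)
i=18: i≥r, start 0; Z[18]=0
i=19: i≥r, start 0; Z[19]=0
i=20: i≥r, start 0; Z[20]=0
i=21: i≥r, start 0; Z[21]=2 extend→box=[21,23)
i=22: min(r-i=1, Z[1]=0)=0; Z[22]=0
i=23: i≥r, start 0; Z[23]=0
i=24: i≥r, start 0; Z[24]=1 extend→box=[24,25)
i=25: i≥r, start 0; Z[25]=0
i=26: i≥r, start 0; Z[26]=0
i=27: i≥r, start 0; Z[27]=2 extend→box=[27,29)
i=28: min(r-i=1, Z[1]=0)=0; Z[28]=0
i=29: i≥r, start 0; Z[29]=0
i=30: i≥r, start 0; Z[30]=0
i=31: i≥r, start 0; Z[31]=0
i=32: i≥r, start 0; Z[32]=2 extend→box=[32,34)
i=33: min(r-i=1, Z[1]=0)=0; Z[33]=0
i=34: i≥r, start 0; Z[34]=0
i=35: i≥r, start 0; Z[35]=2 extend→box=[35,37)
i=36: min(r-i=1, Z[1]=0)=0; Z[36]=0
i=37: i≥r, start 0; Z[37]=0
i=38: i≥r, start 0; Z[38]=0
i=39: i≥r, start 0; Z[39]=1 extend→box=[39,40)

[40, 0, 2, 0, 0, 1, 1, 2, 0, 0, 1, 1, 0, 0, 3, 0, 1, 1, 0, 0, 0, 2, 0, 0, 1, 0, 0, 2, 0, 0, 0, 0, 2, 0, 0, 2, 0, 0, 0, 1]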